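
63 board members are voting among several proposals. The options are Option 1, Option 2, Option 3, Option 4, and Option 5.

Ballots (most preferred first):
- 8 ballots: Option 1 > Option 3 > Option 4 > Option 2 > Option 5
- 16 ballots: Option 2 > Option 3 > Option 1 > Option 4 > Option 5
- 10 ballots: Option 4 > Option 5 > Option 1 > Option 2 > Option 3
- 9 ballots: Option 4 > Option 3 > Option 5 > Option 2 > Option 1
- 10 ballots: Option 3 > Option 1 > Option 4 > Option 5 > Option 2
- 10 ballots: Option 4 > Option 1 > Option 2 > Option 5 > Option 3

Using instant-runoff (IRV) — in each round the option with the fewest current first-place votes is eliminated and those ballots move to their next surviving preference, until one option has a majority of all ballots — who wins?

Round 1: Option 1 8, Option 2 16, Option 3 10, Option 4 29, Option 5 0. Option 5 eliminated.
Round 2: Option 1 8, Option 2 16, Option 3 10, Option 4 29. Option 1 eliminated.
Round 3: Option 2 16, Option 3 18, Option 4 29. Option 2 eliminated.
Round 4: Option 3 34, Option 4 29. Option 3 has a majority (≥32).

Option 3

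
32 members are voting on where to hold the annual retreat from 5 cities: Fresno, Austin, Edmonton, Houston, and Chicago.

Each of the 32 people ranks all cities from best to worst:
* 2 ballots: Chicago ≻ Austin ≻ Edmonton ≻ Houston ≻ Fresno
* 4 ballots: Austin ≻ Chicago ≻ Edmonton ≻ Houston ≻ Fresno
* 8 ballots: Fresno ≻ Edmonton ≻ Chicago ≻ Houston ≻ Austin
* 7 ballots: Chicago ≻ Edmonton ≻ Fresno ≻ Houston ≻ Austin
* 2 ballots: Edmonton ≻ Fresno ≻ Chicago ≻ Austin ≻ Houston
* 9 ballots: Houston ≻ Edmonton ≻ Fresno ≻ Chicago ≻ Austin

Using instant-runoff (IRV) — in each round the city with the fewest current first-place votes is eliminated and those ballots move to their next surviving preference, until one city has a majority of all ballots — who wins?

Round 1: Fresno 8, Austin 4, Edmonton 2, Houston 9, Chicago 9. Edmonton eliminated.
Round 2: Fresno 10, Austin 4, Houston 9, Chicago 9. Austin eliminated.
Round 3: Fresno 10, Houston 9, Chicago 13. Houston eliminated.
Round 4: Fresno 19, Chicago 13. Fresno has a majority (≥17).

Fresno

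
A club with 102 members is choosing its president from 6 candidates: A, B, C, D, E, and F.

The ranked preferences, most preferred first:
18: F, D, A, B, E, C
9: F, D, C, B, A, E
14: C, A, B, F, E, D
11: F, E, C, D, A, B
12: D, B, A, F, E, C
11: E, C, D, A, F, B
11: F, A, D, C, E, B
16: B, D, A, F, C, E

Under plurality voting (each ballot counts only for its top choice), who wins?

First-place votes: A 0, B 16, C 14, D 12, E 11, F 49.

F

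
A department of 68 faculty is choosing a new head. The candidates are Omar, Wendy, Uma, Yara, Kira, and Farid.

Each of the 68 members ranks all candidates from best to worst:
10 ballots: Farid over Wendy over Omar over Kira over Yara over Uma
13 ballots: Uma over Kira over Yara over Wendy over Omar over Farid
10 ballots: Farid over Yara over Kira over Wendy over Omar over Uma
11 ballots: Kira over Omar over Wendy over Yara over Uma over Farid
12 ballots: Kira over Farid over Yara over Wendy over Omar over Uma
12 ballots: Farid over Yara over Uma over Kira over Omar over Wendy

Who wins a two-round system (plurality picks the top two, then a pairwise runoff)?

Kira

Round 1 first-place votes: Omar 0, Wendy 0, Uma 13, Yara 0, Kira 23, Farid 32. Farid and Kira advance.
Runoff: Farid is ranked above Kira on 32 ballots, Kira above Farid on 36.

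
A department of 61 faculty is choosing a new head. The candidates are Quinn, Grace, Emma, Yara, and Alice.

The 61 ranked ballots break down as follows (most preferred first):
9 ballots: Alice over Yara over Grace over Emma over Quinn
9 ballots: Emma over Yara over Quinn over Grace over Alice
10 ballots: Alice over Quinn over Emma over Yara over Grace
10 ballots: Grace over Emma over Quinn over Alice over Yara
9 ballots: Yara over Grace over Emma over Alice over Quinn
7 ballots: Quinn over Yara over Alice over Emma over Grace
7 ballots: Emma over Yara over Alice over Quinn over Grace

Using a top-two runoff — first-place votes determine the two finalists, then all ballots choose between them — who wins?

Emma

Round 1 first-place votes: Quinn 7, Grace 10, Emma 16, Yara 9, Alice 19. Alice and Emma advance.
Runoff: Alice is ranked above Emma on 26 ballots, Emma above Alice on 35.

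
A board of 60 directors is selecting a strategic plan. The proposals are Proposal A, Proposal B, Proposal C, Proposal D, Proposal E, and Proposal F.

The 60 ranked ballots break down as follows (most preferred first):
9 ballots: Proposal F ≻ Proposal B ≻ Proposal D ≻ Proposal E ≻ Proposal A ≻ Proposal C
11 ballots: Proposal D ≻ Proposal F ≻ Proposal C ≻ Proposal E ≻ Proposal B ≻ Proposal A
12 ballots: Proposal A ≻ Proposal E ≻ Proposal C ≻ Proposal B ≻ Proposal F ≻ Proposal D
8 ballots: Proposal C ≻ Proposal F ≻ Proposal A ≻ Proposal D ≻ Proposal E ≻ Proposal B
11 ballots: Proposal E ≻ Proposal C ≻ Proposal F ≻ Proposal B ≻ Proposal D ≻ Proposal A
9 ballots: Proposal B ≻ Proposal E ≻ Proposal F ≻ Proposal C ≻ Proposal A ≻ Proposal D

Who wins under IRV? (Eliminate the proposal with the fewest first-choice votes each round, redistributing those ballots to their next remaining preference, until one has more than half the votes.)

Round 1: Proposal A 12, Proposal B 9, Proposal C 8, Proposal D 11, Proposal E 11, Proposal F 9. Proposal C eliminated.
Round 2: Proposal A 12, Proposal B 9, Proposal D 11, Proposal E 11, Proposal F 17. Proposal B eliminated.
Round 3: Proposal A 12, Proposal D 11, Proposal E 20, Proposal F 17. Proposal D eliminated.
Round 4: Proposal A 12, Proposal E 20, Proposal F 28. Proposal A eliminated.
Round 5: Proposal E 32, Proposal F 28. Proposal E has a majority (≥31).

Proposal E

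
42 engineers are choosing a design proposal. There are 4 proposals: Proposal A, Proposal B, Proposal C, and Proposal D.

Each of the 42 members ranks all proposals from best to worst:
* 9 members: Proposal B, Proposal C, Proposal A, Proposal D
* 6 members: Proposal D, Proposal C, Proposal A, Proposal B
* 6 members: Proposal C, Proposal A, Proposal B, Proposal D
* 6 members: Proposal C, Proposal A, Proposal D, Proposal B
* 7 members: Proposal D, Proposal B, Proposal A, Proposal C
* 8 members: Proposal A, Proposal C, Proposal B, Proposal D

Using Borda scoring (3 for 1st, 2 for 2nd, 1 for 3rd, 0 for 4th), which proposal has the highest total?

Proposal C

Proposal A: 9×1 + 6×1 + 6×2 + 6×2 + 7×1 + 8×3 = 70
Proposal B: 9×3 + 6×0 + 6×1 + 6×0 + 7×2 + 8×1 = 55
Proposal C: 9×2 + 6×2 + 6×3 + 6×3 + 7×0 + 8×2 = 82
Proposal D: 9×0 + 6×3 + 6×0 + 6×1 + 7×3 + 8×0 = 45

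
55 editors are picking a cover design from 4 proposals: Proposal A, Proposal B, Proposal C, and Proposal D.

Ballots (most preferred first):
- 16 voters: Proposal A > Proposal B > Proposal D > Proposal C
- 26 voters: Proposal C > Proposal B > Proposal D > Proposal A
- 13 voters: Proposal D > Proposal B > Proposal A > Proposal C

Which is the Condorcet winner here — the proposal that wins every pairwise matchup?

Proposal B vs Proposal A: 39–16
Proposal B vs Proposal C: 29–26
Proposal B vs Proposal D: 42–13
Proposal B beats every other proposal.

Proposal B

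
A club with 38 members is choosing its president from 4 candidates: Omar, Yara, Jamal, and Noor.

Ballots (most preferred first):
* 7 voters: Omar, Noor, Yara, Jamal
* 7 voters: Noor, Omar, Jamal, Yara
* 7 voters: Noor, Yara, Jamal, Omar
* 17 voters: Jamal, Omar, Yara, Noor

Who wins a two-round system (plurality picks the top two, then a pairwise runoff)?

Noor

Round 1 first-place votes: Omar 7, Yara 0, Jamal 17, Noor 14. Jamal and Noor advance.
Runoff: Jamal is ranked above Noor on 17 ballots, Noor above Jamal on 21.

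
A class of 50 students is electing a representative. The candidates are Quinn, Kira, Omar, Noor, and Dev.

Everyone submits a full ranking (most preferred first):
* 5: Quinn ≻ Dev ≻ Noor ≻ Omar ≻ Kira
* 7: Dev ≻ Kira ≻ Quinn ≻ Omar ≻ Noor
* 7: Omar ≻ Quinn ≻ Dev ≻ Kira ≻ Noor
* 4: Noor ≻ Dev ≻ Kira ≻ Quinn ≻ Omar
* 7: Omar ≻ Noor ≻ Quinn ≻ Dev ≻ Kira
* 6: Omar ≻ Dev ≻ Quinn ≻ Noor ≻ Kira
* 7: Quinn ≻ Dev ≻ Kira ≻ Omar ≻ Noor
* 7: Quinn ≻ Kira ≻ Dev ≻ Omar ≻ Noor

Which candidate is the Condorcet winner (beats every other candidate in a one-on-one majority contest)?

Quinn

Quinn vs Kira: 39–11
Quinn vs Omar: 30–20
Quinn vs Noor: 39–11
Quinn vs Dev: 33–17
Quinn beats every other candidate.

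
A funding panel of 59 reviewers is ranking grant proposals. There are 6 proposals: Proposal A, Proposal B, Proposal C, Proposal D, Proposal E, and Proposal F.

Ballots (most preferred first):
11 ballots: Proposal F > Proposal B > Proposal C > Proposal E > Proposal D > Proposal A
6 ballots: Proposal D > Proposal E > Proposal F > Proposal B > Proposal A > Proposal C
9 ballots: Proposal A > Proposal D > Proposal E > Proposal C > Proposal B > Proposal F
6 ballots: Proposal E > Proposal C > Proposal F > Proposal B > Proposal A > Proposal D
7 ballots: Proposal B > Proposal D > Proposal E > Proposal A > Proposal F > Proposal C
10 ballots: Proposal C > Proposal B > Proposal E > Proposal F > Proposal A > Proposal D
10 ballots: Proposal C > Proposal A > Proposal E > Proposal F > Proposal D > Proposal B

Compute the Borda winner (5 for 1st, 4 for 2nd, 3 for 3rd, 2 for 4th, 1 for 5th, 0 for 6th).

Proposal E

Proposal A: 11×0 + 6×1 + 9×5 + 6×1 + 7×2 + 10×1 + 10×4 = 121
Proposal B: 11×4 + 6×2 + 9×1 + 6×2 + 7×5 + 10×4 + 10×0 = 152
Proposal C: 11×3 + 6×0 + 9×2 + 6×4 + 7×0 + 10×5 + 10×5 = 175
Proposal D: 11×1 + 6×5 + 9×4 + 6×0 + 7×4 + 10×0 + 10×1 = 115
Proposal E: 11×2 + 6×4 + 9×3 + 6×5 + 7×3 + 10×3 + 10×3 = 184
Proposal F: 11×5 + 6×3 + 9×0 + 6×3 + 7×1 + 10×2 + 10×2 = 138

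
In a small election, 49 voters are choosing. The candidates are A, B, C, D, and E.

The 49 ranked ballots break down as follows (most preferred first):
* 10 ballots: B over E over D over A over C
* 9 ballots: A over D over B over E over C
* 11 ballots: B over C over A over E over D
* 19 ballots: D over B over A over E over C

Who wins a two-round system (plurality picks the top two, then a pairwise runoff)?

D

Round 1 first-place votes: A 9, B 21, C 0, D 19, E 0. B and D advance.
Runoff: B is ranked above D on 21 ballots, D above B on 28.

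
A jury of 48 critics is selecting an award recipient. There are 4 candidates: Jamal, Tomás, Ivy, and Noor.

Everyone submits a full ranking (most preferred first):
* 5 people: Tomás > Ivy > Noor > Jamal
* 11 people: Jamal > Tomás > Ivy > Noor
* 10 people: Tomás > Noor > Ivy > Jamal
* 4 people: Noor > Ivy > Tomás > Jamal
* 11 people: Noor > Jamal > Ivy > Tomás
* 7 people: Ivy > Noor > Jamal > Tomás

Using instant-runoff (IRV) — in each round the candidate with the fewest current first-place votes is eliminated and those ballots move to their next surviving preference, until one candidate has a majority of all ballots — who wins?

Tomás

Round 1: Jamal 11, Tomás 15, Ivy 7, Noor 15. Ivy eliminated.
Round 2: Jamal 11, Tomás 15, Noor 22. Jamal eliminated.
Round 3: Tomás 26, Noor 22. Tomás has a majority (≥25).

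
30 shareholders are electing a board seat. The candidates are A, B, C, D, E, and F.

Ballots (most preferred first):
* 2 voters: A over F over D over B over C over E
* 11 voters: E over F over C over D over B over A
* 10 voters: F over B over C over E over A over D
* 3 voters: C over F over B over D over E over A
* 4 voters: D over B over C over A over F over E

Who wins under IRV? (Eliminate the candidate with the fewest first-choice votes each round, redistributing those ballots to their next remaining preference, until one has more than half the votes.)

F

Round 1: A 2, B 0, C 3, D 4, E 11, F 10. B eliminated.
Round 2: A 2, C 3, D 4, E 11, F 10. A eliminated.
Round 3: C 3, D 4, E 11, F 12. C eliminated.
Round 4: D 4, E 11, F 15. D eliminated.
Round 5: E 11, F 19. F has a majority (≥16).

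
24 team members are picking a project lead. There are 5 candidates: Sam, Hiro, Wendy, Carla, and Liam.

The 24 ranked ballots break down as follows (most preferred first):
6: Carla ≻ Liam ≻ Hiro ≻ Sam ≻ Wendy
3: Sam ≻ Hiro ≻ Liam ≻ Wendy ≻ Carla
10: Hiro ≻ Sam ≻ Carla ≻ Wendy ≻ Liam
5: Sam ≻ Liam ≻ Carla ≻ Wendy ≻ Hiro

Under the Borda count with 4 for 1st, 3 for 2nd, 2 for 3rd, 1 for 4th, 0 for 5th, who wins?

Sam: 6×1 + 3×4 + 10×3 + 5×4 = 68
Hiro: 6×2 + 3×3 + 10×4 + 5×0 = 61
Wendy: 6×0 + 3×1 + 10×1 + 5×1 = 18
Carla: 6×4 + 3×0 + 10×2 + 5×2 = 54
Liam: 6×3 + 3×2 + 10×0 + 5×3 = 39

Sam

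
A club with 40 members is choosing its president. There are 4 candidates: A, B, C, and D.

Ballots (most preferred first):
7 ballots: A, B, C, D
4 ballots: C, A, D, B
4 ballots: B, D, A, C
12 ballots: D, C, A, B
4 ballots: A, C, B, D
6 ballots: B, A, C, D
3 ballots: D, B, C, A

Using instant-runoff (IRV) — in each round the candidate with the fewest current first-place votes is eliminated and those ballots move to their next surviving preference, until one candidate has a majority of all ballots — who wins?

A

Round 1: A 11, B 10, C 4, D 15. C eliminated.
Round 2: A 15, B 10, D 15. B eliminated.
Round 3: A 21, D 19. A has a majority (≥21).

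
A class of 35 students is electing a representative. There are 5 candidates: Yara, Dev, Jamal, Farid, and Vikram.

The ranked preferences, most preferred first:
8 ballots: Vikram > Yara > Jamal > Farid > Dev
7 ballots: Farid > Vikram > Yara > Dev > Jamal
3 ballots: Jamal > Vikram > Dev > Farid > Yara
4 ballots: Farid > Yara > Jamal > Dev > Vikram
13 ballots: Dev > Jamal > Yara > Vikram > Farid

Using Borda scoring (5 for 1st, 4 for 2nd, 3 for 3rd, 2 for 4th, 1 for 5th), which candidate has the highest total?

Yara: 8×4 + 7×3 + 3×1 + 4×4 + 13×3 = 111
Dev: 8×1 + 7×2 + 3×3 + 4×2 + 13×5 = 104
Jamal: 8×3 + 7×1 + 3×5 + 4×3 + 13×4 = 110
Farid: 8×2 + 7×5 + 3×2 + 4×5 + 13×1 = 90
Vikram: 8×5 + 7×4 + 3×4 + 4×1 + 13×2 = 110

Yara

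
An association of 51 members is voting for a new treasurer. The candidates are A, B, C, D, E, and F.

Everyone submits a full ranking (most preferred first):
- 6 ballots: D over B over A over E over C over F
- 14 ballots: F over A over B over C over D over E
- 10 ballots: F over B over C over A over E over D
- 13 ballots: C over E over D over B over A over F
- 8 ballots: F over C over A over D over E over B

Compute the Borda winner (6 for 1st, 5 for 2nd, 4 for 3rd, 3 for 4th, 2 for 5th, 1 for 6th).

A: 6×4 + 14×5 + 10×3 + 13×2 + 8×4 = 182
B: 6×5 + 14×4 + 10×5 + 13×3 + 8×1 = 183
C: 6×2 + 14×3 + 10×4 + 13×6 + 8×5 = 212
D: 6×6 + 14×2 + 10×1 + 13×4 + 8×3 = 150
E: 6×3 + 14×1 + 10×2 + 13×5 + 8×2 = 133
F: 6×1 + 14×6 + 10×6 + 13×1 + 8×6 = 211

C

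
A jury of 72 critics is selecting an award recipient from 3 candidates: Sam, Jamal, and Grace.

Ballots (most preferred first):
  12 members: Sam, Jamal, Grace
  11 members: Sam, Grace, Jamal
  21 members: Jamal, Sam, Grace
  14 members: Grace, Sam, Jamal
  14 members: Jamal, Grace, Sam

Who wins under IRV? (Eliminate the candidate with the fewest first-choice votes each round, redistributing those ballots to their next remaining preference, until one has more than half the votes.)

Sam

Round 1: Sam 23, Jamal 35, Grace 14. Grace eliminated.
Round 2: Sam 37, Jamal 35. Sam has a majority (≥37).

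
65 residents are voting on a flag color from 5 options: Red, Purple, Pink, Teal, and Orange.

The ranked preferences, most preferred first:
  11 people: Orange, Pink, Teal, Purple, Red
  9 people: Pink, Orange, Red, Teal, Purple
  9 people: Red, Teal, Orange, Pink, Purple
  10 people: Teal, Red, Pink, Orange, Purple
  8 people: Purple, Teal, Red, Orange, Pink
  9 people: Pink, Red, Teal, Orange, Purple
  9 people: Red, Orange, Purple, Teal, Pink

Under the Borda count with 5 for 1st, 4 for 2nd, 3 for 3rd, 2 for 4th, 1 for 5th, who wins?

Red: 11×1 + 9×3 + 9×5 + 10×4 + 8×3 + 9×4 + 9×5 = 228
Purple: 11×2 + 9×1 + 9×1 + 10×1 + 8×5 + 9×1 + 9×3 = 126
Pink: 11×4 + 9×5 + 9×2 + 10×3 + 8×1 + 9×5 + 9×1 = 199
Teal: 11×3 + 9×2 + 9×4 + 10×5 + 8×4 + 9×3 + 9×2 = 214
Orange: 11×5 + 9×4 + 9×3 + 10×2 + 8×2 + 9×2 + 9×4 = 208

Red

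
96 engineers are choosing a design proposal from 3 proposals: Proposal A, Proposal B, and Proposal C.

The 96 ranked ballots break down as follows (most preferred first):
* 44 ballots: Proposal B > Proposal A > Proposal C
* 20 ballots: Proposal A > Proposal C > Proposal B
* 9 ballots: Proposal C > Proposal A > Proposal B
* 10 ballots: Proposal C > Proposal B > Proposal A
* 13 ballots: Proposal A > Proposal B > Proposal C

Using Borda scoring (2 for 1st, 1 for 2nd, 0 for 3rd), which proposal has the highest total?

Proposal A: 44×1 + 20×2 + 9×1 + 10×0 + 13×2 = 119
Proposal B: 44×2 + 20×0 + 9×0 + 10×1 + 13×1 = 111
Proposal C: 44×0 + 20×1 + 9×2 + 10×2 + 13×0 = 58

Proposal A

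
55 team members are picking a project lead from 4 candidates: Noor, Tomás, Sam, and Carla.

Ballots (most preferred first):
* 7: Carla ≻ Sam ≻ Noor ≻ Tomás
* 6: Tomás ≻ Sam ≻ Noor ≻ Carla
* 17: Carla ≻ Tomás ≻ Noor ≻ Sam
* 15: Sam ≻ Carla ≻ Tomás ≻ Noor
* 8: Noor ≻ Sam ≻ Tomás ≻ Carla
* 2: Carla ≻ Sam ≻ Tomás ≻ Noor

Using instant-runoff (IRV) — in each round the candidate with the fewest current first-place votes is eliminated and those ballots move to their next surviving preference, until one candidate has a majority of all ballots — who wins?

Round 1: Noor 8, Tomás 6, Sam 15, Carla 26. Tomás eliminated.
Round 2: Noor 8, Sam 21, Carla 26. Noor eliminated.
Round 3: Sam 29, Carla 26. Sam has a majority (≥28).

Sam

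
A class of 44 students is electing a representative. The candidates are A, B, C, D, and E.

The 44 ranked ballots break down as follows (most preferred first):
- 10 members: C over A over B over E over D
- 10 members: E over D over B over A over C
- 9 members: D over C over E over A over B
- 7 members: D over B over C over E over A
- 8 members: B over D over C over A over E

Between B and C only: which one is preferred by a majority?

B

B is ranked above C on 25 ballots; C above B on 19.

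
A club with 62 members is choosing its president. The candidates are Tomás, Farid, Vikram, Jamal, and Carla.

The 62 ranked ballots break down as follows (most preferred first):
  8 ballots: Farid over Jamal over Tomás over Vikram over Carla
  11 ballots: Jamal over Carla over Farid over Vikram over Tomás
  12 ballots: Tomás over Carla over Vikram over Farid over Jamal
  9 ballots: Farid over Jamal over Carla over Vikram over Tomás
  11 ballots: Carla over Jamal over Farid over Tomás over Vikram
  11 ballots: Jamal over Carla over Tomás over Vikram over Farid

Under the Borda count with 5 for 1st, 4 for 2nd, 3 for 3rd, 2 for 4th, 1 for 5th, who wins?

Tomás: 8×3 + 11×1 + 12×5 + 9×1 + 11×2 + 11×3 = 159
Farid: 8×5 + 11×3 + 12×2 + 9×5 + 11×3 + 11×1 = 186
Vikram: 8×2 + 11×2 + 12×3 + 9×2 + 11×1 + 11×2 = 125
Jamal: 8×4 + 11×5 + 12×1 + 9×4 + 11×4 + 11×5 = 234
Carla: 8×1 + 11×4 + 12×4 + 9×3 + 11×5 + 11×4 = 226

Jamal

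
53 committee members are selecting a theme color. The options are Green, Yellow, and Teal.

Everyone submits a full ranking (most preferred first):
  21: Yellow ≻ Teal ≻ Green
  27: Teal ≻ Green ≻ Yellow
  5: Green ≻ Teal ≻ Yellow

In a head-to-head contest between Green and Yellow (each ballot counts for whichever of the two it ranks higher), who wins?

Green

Green is ranked above Yellow on 32 ballots; Yellow above Green on 21.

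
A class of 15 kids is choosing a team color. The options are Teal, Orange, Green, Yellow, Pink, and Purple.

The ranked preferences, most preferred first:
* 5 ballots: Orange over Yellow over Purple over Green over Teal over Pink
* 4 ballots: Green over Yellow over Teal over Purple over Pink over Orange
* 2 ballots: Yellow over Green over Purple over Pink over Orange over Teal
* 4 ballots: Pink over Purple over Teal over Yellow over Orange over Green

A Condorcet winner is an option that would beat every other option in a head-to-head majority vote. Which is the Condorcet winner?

Yellow

Yellow vs Teal: 11–4
Yellow vs Orange: 10–5
Yellow vs Green: 11–4
Yellow vs Pink: 11–4
Yellow vs Purple: 11–4
Yellow beats every other option.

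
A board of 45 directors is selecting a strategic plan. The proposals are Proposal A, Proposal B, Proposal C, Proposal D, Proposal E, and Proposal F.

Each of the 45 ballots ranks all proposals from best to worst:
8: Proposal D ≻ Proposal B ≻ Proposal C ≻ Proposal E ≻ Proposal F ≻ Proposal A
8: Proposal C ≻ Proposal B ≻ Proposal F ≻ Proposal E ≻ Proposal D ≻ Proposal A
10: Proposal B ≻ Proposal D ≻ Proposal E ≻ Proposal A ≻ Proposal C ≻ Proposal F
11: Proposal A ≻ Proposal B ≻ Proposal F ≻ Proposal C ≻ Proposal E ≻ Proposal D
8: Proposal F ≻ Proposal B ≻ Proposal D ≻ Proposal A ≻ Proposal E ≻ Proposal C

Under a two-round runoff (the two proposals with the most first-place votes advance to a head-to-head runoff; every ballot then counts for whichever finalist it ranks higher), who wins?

Round 1 first-place votes: Proposal A 11, Proposal B 10, Proposal C 8, Proposal D 8, Proposal E 0, Proposal F 8. Proposal A and Proposal B advance.
Runoff: Proposal A is ranked above Proposal B on 11 ballots, Proposal B above Proposal A on 34.

Proposal B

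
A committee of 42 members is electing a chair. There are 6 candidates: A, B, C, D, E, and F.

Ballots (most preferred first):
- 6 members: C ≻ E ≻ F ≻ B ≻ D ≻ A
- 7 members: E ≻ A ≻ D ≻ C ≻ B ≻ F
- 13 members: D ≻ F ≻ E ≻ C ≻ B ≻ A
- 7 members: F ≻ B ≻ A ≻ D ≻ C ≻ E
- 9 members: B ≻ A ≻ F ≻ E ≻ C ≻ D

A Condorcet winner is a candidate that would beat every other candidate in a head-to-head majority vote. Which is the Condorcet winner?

F

F vs A: 26–16
F vs B: 26–16
F vs C: 29–13
F vs D: 22–20
F vs E: 29–13
F beats every other candidate.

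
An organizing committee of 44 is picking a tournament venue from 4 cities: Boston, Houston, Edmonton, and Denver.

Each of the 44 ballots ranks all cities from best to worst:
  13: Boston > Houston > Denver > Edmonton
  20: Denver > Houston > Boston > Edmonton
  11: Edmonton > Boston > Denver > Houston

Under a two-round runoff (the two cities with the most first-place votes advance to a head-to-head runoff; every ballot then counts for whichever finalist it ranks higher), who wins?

Round 1 first-place votes: Boston 13, Houston 0, Edmonton 11, Denver 20. Denver and Boston advance.
Runoff: Denver is ranked above Boston on 20 ballots, Boston above Denver on 24.

Boston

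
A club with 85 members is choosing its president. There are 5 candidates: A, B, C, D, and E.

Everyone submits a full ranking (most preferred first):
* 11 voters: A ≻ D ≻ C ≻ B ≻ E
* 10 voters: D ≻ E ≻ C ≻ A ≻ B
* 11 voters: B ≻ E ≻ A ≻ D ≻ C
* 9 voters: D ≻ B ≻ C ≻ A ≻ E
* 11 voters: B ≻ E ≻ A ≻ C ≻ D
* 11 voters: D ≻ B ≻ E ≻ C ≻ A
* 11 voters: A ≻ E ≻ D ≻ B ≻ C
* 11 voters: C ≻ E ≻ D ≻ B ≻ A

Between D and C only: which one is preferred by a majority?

D

D is ranked above C on 63 ballots; C above D on 22.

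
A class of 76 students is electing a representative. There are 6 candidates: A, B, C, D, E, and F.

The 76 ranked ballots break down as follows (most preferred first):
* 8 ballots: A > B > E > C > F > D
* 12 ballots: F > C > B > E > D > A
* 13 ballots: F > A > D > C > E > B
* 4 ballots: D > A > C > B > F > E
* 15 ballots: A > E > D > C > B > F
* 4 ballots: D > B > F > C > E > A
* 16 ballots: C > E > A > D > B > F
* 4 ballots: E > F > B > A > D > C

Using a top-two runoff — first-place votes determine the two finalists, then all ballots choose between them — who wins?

A

Round 1 first-place votes: A 23, B 0, C 16, D 8, E 4, F 25. F and A advance.
Runoff: F is ranked above A on 33 ballots, A above F on 43.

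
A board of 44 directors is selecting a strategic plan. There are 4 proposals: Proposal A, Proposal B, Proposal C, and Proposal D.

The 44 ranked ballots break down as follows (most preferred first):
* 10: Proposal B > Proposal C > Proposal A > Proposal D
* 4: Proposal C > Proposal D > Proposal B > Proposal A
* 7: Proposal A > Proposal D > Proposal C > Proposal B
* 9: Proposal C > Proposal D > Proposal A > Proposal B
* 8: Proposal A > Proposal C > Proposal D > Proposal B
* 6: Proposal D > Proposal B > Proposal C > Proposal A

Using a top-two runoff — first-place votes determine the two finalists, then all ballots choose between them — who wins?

Round 1 first-place votes: Proposal A 15, Proposal B 10, Proposal C 13, Proposal D 6. Proposal A and Proposal C advance.
Runoff: Proposal A is ranked above Proposal C on 15 ballots, Proposal C above Proposal A on 29.

Proposal C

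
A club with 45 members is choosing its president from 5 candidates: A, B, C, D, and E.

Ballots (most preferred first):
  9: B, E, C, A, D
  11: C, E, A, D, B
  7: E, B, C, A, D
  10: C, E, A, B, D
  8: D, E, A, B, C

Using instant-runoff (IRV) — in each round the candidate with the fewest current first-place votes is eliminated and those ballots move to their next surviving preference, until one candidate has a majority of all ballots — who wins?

Round 1: A 0, B 9, C 21, D 8, E 7. A eliminated.
Round 2: B 9, C 21, D 8, E 7. E eliminated.
Round 3: B 16, C 21, D 8. D eliminated.
Round 4: B 24, C 21. B has a majority (≥23).

B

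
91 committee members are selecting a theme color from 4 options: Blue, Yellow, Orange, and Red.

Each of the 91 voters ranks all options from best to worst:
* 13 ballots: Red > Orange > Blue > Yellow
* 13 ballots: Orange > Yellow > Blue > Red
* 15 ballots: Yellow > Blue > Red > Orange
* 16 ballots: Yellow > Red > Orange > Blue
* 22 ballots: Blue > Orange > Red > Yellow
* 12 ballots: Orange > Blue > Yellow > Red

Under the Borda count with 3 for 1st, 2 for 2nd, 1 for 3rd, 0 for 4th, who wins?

Orange

Blue: 13×1 + 13×1 + 15×2 + 16×0 + 22×3 + 12×2 = 146
Yellow: 13×0 + 13×2 + 15×3 + 16×3 + 22×0 + 12×1 = 131
Orange: 13×2 + 13×3 + 15×0 + 16×1 + 22×2 + 12×3 = 161
Red: 13×3 + 13×0 + 15×1 + 16×2 + 22×1 + 12×0 = 108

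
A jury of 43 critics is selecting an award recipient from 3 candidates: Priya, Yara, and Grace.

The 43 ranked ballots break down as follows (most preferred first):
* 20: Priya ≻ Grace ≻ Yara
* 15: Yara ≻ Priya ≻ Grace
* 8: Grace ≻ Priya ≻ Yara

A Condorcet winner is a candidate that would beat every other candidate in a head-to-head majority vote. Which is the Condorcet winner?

Priya

Priya vs Yara: 28–15
Priya vs Grace: 35–8
Priya beats every other candidate.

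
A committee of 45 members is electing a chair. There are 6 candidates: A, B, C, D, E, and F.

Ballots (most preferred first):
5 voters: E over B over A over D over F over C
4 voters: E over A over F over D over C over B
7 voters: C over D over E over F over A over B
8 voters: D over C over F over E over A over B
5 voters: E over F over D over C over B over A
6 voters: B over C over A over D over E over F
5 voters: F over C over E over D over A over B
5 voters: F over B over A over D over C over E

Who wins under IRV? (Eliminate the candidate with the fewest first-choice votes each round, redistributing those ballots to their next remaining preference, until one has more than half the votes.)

Round 1: A 0, B 6, C 7, D 8, E 14, F 10. A eliminated.
Round 2: B 6, C 7, D 8, E 14, F 10. B eliminated.
Round 3: C 13, D 8, E 14, F 10. D eliminated.
Round 4: C 21, E 14, F 10. F eliminated.
Round 5: C 31, E 14. C has a majority (≥23).

C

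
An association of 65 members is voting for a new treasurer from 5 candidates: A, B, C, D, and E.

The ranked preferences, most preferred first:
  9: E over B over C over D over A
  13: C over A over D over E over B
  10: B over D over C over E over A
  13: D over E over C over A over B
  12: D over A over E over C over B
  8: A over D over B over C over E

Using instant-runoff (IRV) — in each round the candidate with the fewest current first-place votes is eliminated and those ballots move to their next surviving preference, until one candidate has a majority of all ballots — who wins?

D

Round 1: A 8, B 10, C 13, D 25, E 9. A eliminated.
Round 2: B 10, C 13, D 33, E 9. D has a majority (≥33).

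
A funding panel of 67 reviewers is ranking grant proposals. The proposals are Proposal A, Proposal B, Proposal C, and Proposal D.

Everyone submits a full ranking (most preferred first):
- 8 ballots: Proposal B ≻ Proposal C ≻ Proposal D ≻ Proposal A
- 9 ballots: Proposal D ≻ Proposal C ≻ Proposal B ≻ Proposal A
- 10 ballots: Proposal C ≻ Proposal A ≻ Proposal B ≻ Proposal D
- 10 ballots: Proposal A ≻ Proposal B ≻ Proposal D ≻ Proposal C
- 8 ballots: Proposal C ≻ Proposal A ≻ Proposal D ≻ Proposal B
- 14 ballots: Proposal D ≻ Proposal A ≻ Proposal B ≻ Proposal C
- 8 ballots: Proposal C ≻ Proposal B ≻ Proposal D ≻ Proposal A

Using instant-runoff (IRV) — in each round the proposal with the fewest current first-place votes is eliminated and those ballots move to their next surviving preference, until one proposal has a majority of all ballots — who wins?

Proposal C

Round 1: Proposal A 10, Proposal B 8, Proposal C 26, Proposal D 23. Proposal B eliminated.
Round 2: Proposal A 10, Proposal C 34, Proposal D 23. Proposal C has a majority (≥34).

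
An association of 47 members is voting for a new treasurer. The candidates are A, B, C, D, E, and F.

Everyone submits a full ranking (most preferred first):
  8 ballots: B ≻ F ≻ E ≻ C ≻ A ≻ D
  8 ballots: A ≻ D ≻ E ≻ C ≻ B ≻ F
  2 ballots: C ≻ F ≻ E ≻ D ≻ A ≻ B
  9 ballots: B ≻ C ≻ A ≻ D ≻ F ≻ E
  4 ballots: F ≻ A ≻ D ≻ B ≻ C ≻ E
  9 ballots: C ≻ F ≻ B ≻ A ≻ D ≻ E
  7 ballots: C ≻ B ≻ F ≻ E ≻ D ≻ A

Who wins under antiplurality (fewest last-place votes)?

C

Last-place votes: A 7, B 2, C 0, D 8, E 22, F 8.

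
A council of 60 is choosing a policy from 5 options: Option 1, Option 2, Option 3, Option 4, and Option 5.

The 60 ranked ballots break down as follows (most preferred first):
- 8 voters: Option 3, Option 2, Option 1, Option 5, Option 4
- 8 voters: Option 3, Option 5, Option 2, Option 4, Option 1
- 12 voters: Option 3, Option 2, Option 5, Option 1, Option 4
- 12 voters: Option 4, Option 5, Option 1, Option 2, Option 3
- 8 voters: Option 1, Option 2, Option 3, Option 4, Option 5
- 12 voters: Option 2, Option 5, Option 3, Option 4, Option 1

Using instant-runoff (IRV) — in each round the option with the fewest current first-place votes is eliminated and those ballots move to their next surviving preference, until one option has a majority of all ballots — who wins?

Option 2

Round 1: Option 1 8, Option 2 12, Option 3 28, Option 4 12, Option 5 0. Option 5 eliminated.
Round 2: Option 1 8, Option 2 12, Option 3 28, Option 4 12. Option 1 eliminated.
Round 3: Option 2 20, Option 3 28, Option 4 12. Option 4 eliminated.
Round 4: Option 2 32, Option 3 28. Option 2 has a majority (≥31).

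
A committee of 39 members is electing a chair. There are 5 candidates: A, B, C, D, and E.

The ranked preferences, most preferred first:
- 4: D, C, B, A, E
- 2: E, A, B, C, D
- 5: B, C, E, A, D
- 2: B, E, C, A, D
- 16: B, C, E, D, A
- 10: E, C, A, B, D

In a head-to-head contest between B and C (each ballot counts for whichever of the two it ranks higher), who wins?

B

B is ranked above C on 25 ballots; C above B on 14.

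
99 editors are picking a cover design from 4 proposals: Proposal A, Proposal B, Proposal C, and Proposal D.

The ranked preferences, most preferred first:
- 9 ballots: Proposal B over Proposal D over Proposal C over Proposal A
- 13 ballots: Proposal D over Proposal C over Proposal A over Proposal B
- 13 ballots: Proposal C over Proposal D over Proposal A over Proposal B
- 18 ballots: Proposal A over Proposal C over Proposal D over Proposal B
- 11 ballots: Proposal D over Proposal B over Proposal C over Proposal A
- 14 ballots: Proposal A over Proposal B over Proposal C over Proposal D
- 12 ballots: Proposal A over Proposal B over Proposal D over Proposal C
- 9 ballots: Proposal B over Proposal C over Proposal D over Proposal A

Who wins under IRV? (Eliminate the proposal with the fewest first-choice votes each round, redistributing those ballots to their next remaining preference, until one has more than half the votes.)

Round 1: Proposal A 44, Proposal B 18, Proposal C 13, Proposal D 24. Proposal C eliminated.
Round 2: Proposal A 44, Proposal B 18, Proposal D 37. Proposal B eliminated.
Round 3: Proposal A 44, Proposal D 55. Proposal D has a majority (≥50).

Proposal D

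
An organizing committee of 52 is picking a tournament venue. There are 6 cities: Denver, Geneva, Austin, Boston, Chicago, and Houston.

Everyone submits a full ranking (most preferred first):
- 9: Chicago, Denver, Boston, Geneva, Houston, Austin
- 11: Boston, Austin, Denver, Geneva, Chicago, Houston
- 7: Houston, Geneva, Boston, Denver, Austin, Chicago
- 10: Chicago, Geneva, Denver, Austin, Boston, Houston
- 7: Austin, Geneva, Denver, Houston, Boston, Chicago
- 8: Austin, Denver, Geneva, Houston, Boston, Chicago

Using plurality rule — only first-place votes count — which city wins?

First-place votes: Denver 0, Geneva 0, Austin 15, Boston 11, Chicago 19, Houston 7.

Chicago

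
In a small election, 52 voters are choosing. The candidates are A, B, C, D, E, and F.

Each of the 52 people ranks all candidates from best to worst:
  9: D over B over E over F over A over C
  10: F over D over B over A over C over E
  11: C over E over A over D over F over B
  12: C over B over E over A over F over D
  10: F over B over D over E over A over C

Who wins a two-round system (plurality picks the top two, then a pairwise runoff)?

Round 1 first-place votes: A 0, B 0, C 23, D 9, E 0, F 20. C and F advance.
Runoff: C is ranked above F on 23 ballots, F above C on 29.

F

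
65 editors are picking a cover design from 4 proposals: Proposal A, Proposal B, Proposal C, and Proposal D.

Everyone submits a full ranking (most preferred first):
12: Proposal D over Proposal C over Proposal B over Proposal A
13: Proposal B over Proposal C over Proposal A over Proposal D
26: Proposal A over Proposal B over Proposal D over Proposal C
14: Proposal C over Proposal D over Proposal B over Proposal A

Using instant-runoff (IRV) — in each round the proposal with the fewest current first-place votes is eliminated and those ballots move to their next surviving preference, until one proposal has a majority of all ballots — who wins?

Proposal C

Round 1: Proposal A 26, Proposal B 13, Proposal C 14, Proposal D 12. Proposal D eliminated.
Round 2: Proposal A 26, Proposal B 13, Proposal C 26. Proposal B eliminated.
Round 3: Proposal A 26, Proposal C 39. Proposal C has a majority (≥33).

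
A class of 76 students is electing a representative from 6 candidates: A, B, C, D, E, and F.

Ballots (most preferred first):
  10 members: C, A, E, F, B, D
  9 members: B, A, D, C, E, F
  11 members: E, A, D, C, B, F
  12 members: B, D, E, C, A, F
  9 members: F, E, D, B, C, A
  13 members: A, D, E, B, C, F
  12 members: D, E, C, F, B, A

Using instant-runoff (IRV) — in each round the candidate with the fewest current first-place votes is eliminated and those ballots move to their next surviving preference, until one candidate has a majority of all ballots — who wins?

Round 1: A 13, B 21, C 10, D 12, E 11, F 9. F eliminated.
Round 2: A 13, B 21, C 10, D 12, E 20. C eliminated.
Round 3: A 23, B 21, D 12, E 20. D eliminated.
Round 4: A 23, B 21, E 32. B eliminated.
Round 5: A 32, E 44. E has a majority (≥39).

E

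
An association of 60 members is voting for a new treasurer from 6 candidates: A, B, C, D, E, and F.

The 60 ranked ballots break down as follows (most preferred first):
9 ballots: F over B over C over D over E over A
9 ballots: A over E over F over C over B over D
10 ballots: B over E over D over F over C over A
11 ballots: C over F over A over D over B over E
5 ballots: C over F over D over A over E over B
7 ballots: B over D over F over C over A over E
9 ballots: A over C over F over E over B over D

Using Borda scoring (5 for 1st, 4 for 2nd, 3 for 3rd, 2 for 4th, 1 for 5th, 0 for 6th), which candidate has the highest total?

F

A: 9×0 + 9×5 + 10×0 + 11×3 + 5×2 + 7×1 + 9×5 = 140
B: 9×4 + 9×1 + 10×5 + 11×1 + 5×0 + 7×5 + 9×1 = 150
C: 9×3 + 9×2 + 10×1 + 11×5 + 5×5 + 7×2 + 9×4 = 185
D: 9×2 + 9×0 + 10×3 + 11×2 + 5×3 + 7×4 + 9×0 = 113
E: 9×1 + 9×4 + 10×4 + 11×0 + 5×1 + 7×0 + 9×2 = 108
F: 9×5 + 9×3 + 10×2 + 11×4 + 5×4 + 7×3 + 9×3 = 204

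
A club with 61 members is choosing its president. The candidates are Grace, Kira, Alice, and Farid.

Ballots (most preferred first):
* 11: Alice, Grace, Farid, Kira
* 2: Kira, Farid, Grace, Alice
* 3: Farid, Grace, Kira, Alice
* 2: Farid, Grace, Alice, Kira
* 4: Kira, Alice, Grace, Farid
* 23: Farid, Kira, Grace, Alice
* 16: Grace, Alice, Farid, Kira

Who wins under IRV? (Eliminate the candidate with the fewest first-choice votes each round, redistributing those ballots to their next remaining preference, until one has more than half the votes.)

Grace

Round 1: Grace 16, Kira 6, Alice 11, Farid 28. Kira eliminated.
Round 2: Grace 16, Alice 15, Farid 30. Alice eliminated.
Round 3: Grace 31, Farid 30. Grace has a majority (≥31).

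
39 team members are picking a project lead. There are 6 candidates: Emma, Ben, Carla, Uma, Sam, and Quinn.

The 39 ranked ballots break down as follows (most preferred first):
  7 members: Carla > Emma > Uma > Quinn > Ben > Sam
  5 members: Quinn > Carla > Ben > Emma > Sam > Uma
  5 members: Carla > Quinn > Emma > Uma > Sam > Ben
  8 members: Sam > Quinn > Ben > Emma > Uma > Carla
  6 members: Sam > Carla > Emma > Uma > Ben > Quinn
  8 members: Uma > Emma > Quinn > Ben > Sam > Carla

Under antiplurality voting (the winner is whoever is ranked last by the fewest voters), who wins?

Last-place votes: Emma 0, Ben 5, Carla 16, Uma 5, Sam 7, Quinn 6.

Emma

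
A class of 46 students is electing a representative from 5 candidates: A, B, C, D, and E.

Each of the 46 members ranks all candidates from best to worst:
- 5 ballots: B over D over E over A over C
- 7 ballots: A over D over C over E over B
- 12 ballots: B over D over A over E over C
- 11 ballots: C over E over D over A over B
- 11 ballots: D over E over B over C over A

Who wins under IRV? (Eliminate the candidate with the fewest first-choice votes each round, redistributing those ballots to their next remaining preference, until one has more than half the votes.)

Round 1: A 7, B 17, C 11, D 11, E 0. E eliminated.
Round 2: A 7, B 17, C 11, D 11. A eliminated.
Round 3: B 17, C 11, D 18. C eliminated.
Round 4: B 17, D 29. D has a majority (≥24).

D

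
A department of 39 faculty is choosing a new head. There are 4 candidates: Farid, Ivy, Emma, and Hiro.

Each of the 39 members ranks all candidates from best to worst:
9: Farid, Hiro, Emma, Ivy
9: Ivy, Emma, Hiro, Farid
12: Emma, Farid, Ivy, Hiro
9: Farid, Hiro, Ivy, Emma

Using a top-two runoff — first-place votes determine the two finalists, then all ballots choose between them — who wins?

Round 1 first-place votes: Farid 18, Ivy 9, Emma 12, Hiro 0. Farid and Emma advance.
Runoff: Farid is ranked above Emma on 18 ballots, Emma above Farid on 21.

Emma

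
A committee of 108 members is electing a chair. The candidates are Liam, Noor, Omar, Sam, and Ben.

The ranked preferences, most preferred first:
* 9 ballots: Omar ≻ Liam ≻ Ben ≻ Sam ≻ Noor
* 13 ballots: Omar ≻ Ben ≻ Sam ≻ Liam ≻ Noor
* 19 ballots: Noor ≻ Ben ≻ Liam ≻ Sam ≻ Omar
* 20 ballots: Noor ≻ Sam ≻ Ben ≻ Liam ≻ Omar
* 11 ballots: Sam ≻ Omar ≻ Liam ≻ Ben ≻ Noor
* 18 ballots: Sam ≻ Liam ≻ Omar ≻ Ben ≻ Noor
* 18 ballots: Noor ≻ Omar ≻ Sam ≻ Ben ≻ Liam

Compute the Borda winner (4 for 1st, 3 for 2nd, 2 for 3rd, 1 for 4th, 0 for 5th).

Liam: 9×3 + 13×1 + 19×2 + 20×1 + 11×2 + 18×3 + 18×0 = 174
Noor: 9×0 + 13×0 + 19×4 + 20×4 + 11×0 + 18×0 + 18×4 = 228
Omar: 9×4 + 13×4 + 19×0 + 20×0 + 11×3 + 18×2 + 18×3 = 211
Sam: 9×1 + 13×2 + 19×1 + 20×3 + 11×4 + 18×4 + 18×2 = 266
Ben: 9×2 + 13×3 + 19×3 + 20×2 + 11×1 + 18×1 + 18×1 = 201

Sam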